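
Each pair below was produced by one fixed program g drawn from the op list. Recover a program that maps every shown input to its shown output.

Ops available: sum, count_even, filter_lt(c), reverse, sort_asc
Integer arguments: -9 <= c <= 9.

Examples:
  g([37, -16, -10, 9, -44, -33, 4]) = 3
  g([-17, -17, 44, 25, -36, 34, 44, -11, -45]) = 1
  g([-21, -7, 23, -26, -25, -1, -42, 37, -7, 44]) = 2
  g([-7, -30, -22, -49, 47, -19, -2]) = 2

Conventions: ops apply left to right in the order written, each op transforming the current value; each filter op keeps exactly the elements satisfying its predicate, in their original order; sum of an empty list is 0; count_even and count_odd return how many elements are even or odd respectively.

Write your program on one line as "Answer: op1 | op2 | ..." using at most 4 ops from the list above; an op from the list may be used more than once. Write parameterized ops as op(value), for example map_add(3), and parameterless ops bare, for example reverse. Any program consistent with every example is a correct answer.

reverse | filter_lt(-4) | count_even

Check, running the answer program on each example:
  [37, -16, -10, 9, -44, -33, 4] -> [4, -33, -44, 9, -10, -16, 37] -> [-33, -44, -10, -16] -> 3
  [-17, -17, 44, 25, -36, 34, 44, -11, -45] -> [-45, -11, 44, 34, -36, 25, 44, -17, -17] -> [-45, -11, -36, -17, -17] -> 1
  [-21, -7, 23, -26, -25, -1, -42, 37, -7, 44] -> [44, -7, 37, -42, -1, -25, -26, 23, -7, -21] -> [-7, -42, -25, -26, -7, -21] -> 2
  [-7, -30, -22, -49, 47, -19, -2] -> [-2, -19, 47, -49, -22, -30, -7] -> [-19, -49, -22, -30, -7] -> 2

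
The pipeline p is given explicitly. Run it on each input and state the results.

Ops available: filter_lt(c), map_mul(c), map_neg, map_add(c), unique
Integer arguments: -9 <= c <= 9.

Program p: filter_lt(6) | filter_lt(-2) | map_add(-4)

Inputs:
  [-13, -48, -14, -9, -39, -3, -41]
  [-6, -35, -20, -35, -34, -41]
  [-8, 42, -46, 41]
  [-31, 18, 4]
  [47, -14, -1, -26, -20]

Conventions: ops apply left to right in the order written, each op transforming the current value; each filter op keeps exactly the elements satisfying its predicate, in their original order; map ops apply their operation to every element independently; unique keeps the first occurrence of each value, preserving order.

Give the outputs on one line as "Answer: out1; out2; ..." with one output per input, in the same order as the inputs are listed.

[-17, -52, -18, -13, -43, -7, -45]; [-10, -39, -24, -39, -38, -45]; [-12, -50]; [-35]; [-18, -30, -24]

Execution, op by op:
  [-13, -48, -14, -9, -39, -3, -41] -> [-13, -48, -14, -9, -39, -3, -41] -> [-13, -48, -14, -9, -39, -3, -41] -> [-17, -52, -18, -13, -43, -7, -45]
  [-6, -35, -20, -35, -34, -41] -> [-6, -35, -20, -35, -34, -41] -> [-6, -35, -20, -35, -34, -41] -> [-10, -39, -24, -39, -38, -45]
  [-8, 42, -46, 41] -> [-8, -46] -> [-8, -46] -> [-12, -50]
  [-31, 18, 4] -> [-31, 4] -> [-31] -> [-35]
  [47, -14, -1, -26, -20] -> [-14, -1, -26, -20] -> [-14, -26, -20] -> [-18, -30, -24]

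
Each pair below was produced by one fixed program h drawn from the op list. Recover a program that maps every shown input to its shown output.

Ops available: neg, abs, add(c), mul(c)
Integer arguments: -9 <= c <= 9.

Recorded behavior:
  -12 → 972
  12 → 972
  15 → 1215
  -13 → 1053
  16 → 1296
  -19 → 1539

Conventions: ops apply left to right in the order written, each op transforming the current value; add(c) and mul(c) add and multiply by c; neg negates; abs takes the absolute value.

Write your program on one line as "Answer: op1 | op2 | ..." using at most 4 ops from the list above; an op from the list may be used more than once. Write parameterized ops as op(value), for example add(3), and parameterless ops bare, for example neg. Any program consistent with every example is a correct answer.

mul(3) | mul(3) | mul(-9) | abs

Check, running the answer program on each example:
  -12 -> -36 -> -108 -> 972 -> 972
  12 -> 36 -> 108 -> -972 -> 972
  15 -> 45 -> 135 -> -1215 -> 1215
  -13 -> -39 -> -117 -> 1053 -> 1053
  16 -> 48 -> 144 -> -1296 -> 1296
  -19 -> -57 -> -171 -> 1539 -> 1539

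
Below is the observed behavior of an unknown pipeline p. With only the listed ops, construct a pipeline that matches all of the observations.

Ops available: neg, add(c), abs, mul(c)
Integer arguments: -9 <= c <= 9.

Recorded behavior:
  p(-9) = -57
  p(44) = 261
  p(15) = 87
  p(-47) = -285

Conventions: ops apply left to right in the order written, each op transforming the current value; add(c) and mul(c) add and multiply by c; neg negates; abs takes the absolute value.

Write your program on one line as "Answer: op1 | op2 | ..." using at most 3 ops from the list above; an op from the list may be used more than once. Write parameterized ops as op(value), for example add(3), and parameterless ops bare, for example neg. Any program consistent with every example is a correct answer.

mul(6) | add(-3)

Check, running the answer program on each example:
  -9 -> -54 -> -57
  44 -> 264 -> 261
  15 -> 90 -> 87
  -47 -> -282 -> -285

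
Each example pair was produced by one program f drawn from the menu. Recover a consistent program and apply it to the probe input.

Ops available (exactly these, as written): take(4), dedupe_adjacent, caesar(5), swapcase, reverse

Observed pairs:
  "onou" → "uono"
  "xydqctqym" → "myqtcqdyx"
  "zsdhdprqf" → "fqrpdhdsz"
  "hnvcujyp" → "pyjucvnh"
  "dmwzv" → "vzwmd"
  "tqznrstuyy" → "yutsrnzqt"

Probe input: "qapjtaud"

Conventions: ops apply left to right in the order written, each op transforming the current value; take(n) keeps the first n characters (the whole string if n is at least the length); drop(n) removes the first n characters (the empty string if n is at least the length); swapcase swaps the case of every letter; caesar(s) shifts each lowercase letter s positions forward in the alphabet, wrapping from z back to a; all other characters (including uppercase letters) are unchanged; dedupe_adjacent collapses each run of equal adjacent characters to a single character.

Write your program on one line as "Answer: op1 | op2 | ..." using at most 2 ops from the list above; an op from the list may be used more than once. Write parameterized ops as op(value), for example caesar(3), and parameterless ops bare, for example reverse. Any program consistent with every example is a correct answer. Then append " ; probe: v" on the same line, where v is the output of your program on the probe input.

reverse | dedupe_adjacent ; probe: "duatjpaq"

Check, running the answer program on each example:
  "onou" -> "uono" -> "uono"
  "xydqctqym" -> "myqtcqdyx" -> "myqtcqdyx"
  "zsdhdprqf" -> "fqrpdhdsz" -> "fqrpdhdsz"
  "hnvcujyp" -> "pyjucvnh" -> "pyjucvnh"
  "dmwzv" -> "vzwmd" -> "vzwmd"
  "tqznrstuyy" -> "yyutsrnzqt" -> "yutsrnzqt"
  probe: "qapjtaud" -> "duatjpaq" -> "duatjpaq"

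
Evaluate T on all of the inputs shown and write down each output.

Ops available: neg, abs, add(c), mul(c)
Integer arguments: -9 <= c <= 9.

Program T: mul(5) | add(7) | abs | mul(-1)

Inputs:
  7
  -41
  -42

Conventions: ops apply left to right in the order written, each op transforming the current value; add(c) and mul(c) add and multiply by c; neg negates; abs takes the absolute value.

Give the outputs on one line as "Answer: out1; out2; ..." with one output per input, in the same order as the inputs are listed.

-42; -198; -203

Execution, op by op:
  7 -> 35 -> 42 -> 42 -> -42
  -41 -> -205 -> -198 -> 198 -> -198
  -42 -> -210 -> -203 -> 203 -> -203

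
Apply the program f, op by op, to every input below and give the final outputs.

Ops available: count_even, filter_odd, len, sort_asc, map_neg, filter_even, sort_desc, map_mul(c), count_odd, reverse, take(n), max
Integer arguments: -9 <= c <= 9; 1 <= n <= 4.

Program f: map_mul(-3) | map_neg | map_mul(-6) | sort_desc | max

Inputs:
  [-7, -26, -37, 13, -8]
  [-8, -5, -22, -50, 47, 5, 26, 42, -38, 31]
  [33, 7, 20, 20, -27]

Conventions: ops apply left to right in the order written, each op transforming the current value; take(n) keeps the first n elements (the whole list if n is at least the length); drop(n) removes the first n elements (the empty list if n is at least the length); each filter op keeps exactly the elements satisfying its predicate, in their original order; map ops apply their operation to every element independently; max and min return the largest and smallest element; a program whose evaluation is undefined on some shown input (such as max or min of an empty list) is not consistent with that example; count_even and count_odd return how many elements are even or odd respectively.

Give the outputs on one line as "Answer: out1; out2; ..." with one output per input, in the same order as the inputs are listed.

Execution, op by op:
  [-7, -26, -37, 13, -8] -> [21, 78, 111, -39, 24] -> [-21, -78, -111, 39, -24] -> [126, 468, 666, -234, 144] -> [666, 468, 144, 126, -234] -> 666
  [-8, -5, -22, -50, 47, 5, 26, 42, -38, 31] -> [24, 15, 66, 150, -141, -15, -78, -126, 114, -93] -> [-24, -15, -66, -150, 141, 15, 78, 126, -114, 93] -> [144, 90, 396, 900, -846, -90, -468, -756, 684, -558] -> [900, 684, 396, 144, 90, -90, -468, -558, -756, -846] -> 900
  [33, 7, 20, 20, -27] -> [-99, -21, -60, -60, 81] -> [99, 21, 60, 60, -81] -> [-594, -126, -360, -360, 486] -> [486, -126, -360, -360, -594] -> 486

666; 900; 486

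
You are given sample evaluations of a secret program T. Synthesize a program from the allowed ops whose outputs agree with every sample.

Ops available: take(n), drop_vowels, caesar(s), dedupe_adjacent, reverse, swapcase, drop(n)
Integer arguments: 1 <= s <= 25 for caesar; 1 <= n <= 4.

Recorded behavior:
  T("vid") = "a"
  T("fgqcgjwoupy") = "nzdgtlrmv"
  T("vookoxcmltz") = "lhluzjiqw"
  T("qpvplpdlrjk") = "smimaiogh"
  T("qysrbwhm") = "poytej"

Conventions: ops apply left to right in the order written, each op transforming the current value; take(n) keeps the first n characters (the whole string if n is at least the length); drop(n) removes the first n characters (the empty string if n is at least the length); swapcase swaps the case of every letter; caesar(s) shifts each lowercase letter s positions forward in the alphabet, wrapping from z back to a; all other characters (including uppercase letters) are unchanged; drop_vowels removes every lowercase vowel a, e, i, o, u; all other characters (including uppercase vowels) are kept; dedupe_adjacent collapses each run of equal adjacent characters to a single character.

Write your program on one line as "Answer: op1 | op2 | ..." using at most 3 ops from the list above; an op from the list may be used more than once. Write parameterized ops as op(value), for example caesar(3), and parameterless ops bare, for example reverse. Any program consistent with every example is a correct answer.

caesar(23) | drop(2)

Check, running the answer program on each example:
  "vid" -> "sfa" -> "a"
  "fgqcgjwoupy" -> "cdnzdgtlrmv" -> "nzdgtlrmv"
  "vookoxcmltz" -> "sllhluzjiqw" -> "lhluzjiqw"
  "qpvplpdlrjk" -> "nmsmimaiogh" -> "smimaiogh"
  "qysrbwhm" -> "nvpoytej" -> "poytej"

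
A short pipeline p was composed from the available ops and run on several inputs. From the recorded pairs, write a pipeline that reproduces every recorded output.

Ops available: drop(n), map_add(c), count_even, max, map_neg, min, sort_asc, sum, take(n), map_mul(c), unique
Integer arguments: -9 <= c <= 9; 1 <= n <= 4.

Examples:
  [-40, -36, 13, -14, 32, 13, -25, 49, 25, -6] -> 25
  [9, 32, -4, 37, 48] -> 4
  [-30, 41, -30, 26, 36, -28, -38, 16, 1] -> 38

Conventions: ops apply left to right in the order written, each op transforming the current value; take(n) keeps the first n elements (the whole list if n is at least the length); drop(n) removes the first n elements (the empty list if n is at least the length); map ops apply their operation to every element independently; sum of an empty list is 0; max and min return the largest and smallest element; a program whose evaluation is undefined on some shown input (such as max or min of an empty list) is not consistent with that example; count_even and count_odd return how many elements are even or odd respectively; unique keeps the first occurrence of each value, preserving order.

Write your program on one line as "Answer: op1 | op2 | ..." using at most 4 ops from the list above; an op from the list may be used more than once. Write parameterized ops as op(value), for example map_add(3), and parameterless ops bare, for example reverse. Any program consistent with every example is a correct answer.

drop(2) | sort_asc | map_neg | max

Check, running the answer program on each example:
  [-40, -36, 13, -14, 32, 13, -25, 49, 25, -6] -> [13, -14, 32, 13, -25, 49, 25, -6] -> [-25, -14, -6, 13, 13, 25, 32, 49] -> [25, 14, 6, -13, -13, -25, -32, -49] -> 25
  [9, 32, -4, 37, 48] -> [-4, 37, 48] -> [-4, 37, 48] -> [4, -37, -48] -> 4
  [-30, 41, -30, 26, 36, -28, -38, 16, 1] -> [-30, 26, 36, -28, -38, 16, 1] -> [-38, -30, -28, 1, 16, 26, 36] -> [38, 30, 28, -1, -16, -26, -36] -> 38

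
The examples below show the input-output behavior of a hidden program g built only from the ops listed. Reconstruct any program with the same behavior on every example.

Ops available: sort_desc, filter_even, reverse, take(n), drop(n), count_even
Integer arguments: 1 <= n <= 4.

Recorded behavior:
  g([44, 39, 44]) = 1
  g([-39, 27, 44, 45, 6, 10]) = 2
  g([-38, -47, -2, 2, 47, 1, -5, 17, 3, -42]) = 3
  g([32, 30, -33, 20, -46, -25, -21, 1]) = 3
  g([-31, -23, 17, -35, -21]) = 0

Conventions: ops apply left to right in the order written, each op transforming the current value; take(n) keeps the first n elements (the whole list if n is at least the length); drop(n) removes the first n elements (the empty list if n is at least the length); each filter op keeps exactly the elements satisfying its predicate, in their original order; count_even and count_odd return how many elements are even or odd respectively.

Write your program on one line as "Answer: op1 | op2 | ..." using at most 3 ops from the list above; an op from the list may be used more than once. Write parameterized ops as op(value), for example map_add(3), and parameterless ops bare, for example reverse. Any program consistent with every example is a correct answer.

filter_even | drop(1) | count_even

Check, running the answer program on each example:
  [44, 39, 44] -> [44, 44] -> [44] -> 1
  [-39, 27, 44, 45, 6, 10] -> [44, 6, 10] -> [6, 10] -> 2
  [-38, -47, -2, 2, 47, 1, -5, 17, 3, -42] -> [-38, -2, 2, -42] -> [-2, 2, -42] -> 3
  [32, 30, -33, 20, -46, -25, -21, 1] -> [32, 30, 20, -46] -> [30, 20, -46] -> 3
  [-31, -23, 17, -35, -21] -> [] -> [] -> 0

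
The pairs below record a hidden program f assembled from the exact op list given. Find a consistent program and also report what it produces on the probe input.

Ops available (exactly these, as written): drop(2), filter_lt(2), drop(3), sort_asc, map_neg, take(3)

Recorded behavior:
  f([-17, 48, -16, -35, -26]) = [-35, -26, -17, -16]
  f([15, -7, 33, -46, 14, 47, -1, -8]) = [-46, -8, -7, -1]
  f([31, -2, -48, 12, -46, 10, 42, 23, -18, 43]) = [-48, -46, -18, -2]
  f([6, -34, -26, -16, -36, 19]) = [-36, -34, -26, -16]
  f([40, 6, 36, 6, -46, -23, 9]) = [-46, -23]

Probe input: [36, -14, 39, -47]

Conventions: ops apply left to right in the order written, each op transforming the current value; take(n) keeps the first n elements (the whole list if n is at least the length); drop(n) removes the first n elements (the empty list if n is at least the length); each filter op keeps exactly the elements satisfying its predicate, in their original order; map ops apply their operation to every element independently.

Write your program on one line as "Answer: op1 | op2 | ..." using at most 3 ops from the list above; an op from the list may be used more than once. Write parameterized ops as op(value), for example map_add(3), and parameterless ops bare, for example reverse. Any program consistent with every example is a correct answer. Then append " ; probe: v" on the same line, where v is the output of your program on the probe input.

filter_lt(2) | sort_asc ; probe: [-47, -14]

Check, running the answer program on each example:
  [-17, 48, -16, -35, -26] -> [-17, -16, -35, -26] -> [-35, -26, -17, -16]
  [15, -7, 33, -46, 14, 47, -1, -8] -> [-7, -46, -1, -8] -> [-46, -8, -7, -1]
  [31, -2, -48, 12, -46, 10, 42, 23, -18, 43] -> [-2, -48, -46, -18] -> [-48, -46, -18, -2]
  [6, -34, -26, -16, -36, 19] -> [-34, -26, -16, -36] -> [-36, -34, -26, -16]
  [40, 6, 36, 6, -46, -23, 9] -> [-46, -23] -> [-46, -23]
  probe: [36, -14, 39, -47] -> [-14, -47] -> [-47, -14]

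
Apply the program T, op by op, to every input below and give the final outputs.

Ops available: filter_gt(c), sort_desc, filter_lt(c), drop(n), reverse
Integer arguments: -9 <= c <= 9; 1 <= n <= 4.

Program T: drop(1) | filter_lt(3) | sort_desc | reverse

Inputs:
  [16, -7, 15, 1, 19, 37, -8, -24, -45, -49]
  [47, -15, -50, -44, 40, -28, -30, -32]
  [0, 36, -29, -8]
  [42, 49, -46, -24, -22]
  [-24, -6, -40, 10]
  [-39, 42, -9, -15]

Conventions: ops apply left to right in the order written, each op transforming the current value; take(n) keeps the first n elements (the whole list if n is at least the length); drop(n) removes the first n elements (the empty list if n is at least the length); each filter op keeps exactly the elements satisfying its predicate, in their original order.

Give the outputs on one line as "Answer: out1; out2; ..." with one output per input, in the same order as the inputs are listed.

Execution, op by op:
  [16, -7, 15, 1, 19, 37, -8, -24, -45, -49] -> [-7, 15, 1, 19, 37, -8, -24, -45, -49] -> [-7, 1, -8, -24, -45, -49] -> [1, -7, -8, -24, -45, -49] -> [-49, -45, -24, -8, -7, 1]
  [47, -15, -50, -44, 40, -28, -30, -32] -> [-15, -50, -44, 40, -28, -30, -32] -> [-15, -50, -44, -28, -30, -32] -> [-15, -28, -30, -32, -44, -50] -> [-50, -44, -32, -30, -28, -15]
  [0, 36, -29, -8] -> [36, -29, -8] -> [-29, -8] -> [-8, -29] -> [-29, -8]
  [42, 49, -46, -24, -22] -> [49, -46, -24, -22] -> [-46, -24, -22] -> [-22, -24, -46] -> [-46, -24, -22]
  [-24, -6, -40, 10] -> [-6, -40, 10] -> [-6, -40] -> [-6, -40] -> [-40, -6]
  [-39, 42, -9, -15] -> [42, -9, -15] -> [-9, -15] -> [-9, -15] -> [-15, -9]

[-49, -45, -24, -8, -7, 1]; [-50, -44, -32, -30, -28, -15]; [-29, -8]; [-46, -24, -22]; [-40, -6]; [-15, -9]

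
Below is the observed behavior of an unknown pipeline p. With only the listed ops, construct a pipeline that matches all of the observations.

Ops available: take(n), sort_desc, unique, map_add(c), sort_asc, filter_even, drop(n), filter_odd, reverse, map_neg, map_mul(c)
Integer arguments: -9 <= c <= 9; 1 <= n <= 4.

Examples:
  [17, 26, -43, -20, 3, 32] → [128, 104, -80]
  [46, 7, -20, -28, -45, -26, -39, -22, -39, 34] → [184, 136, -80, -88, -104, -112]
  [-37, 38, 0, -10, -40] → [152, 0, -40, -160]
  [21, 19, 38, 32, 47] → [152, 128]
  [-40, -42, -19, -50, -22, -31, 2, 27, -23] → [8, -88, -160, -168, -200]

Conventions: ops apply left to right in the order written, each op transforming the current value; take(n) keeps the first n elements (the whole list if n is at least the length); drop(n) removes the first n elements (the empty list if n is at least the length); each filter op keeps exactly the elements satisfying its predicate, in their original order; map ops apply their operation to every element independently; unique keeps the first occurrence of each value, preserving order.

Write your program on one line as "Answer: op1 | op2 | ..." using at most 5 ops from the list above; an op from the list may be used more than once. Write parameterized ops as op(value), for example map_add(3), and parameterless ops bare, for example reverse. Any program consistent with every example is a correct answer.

reverse | filter_even | sort_desc | map_mul(4)

Check, running the answer program on each example:
  [17, 26, -43, -20, 3, 32] -> [32, 3, -20, -43, 26, 17] -> [32, -20, 26] -> [32, 26, -20] -> [128, 104, -80]
  [46, 7, -20, -28, -45, -26, -39, -22, -39, 34] -> [34, -39, -22, -39, -26, -45, -28, -20, 7, 46] -> [34, -22, -26, -28, -20, 46] -> [46, 34, -20, -22, -26, -28] -> [184, 136, -80, -88, -104, -112]
  [-37, 38, 0, -10, -40] -> [-40, -10, 0, 38, -37] -> [-40, -10, 0, 38] -> [38, 0, -10, -40] -> [152, 0, -40, -160]
  [21, 19, 38, 32, 47] -> [47, 32, 38, 19, 21] -> [32, 38] -> [38, 32] -> [152, 128]
  [-40, -42, -19, -50, -22, -31, 2, 27, -23] -> [-23, 27, 2, -31, -22, -50, -19, -42, -40] -> [2, -22, -50, -42, -40] -> [2, -22, -40, -42, -50] -> [8, -88, -160, -168, -200]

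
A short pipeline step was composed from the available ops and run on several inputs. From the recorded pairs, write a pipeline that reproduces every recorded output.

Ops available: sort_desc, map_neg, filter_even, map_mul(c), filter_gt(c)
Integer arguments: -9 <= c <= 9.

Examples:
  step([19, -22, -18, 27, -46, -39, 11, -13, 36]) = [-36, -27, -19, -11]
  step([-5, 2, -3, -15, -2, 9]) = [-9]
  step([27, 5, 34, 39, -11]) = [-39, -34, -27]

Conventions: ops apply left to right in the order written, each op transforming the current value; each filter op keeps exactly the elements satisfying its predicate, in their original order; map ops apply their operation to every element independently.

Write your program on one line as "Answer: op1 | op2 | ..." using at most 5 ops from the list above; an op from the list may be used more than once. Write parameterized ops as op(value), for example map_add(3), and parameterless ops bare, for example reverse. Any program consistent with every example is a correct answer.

filter_gt(-4) | filter_gt(5) | sort_desc | map_neg

Check, running the answer program on each example:
  [19, -22, -18, 27, -46, -39, 11, -13, 36] -> [19, 27, 11, 36] -> [19, 27, 11, 36] -> [36, 27, 19, 11] -> [-36, -27, -19, -11]
  [-5, 2, -3, -15, -2, 9] -> [2, -3, -2, 9] -> [9] -> [9] -> [-9]
  [27, 5, 34, 39, -11] -> [27, 5, 34, 39] -> [27, 34, 39] -> [39, 34, 27] -> [-39, -34, -27]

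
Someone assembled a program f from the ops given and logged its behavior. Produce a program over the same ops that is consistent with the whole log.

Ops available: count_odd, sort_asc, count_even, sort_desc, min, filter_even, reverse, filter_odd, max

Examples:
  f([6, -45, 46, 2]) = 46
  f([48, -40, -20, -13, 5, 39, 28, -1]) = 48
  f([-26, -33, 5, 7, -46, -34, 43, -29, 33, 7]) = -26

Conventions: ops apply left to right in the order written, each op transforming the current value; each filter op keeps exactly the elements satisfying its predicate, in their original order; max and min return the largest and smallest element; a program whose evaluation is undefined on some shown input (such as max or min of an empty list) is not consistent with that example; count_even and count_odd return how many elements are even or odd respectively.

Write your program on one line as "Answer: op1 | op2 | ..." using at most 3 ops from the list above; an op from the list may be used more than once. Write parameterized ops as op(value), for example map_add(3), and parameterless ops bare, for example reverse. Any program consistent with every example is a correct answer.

filter_even | sort_desc | max

Check, running the answer program on each example:
  [6, -45, 46, 2] -> [6, 46, 2] -> [46, 6, 2] -> 46
  [48, -40, -20, -13, 5, 39, 28, -1] -> [48, -40, -20, 28] -> [48, 28, -20, -40] -> 48
  [-26, -33, 5, 7, -46, -34, 43, -29, 33, 7] -> [-26, -46, -34] -> [-26, -34, -46] -> -26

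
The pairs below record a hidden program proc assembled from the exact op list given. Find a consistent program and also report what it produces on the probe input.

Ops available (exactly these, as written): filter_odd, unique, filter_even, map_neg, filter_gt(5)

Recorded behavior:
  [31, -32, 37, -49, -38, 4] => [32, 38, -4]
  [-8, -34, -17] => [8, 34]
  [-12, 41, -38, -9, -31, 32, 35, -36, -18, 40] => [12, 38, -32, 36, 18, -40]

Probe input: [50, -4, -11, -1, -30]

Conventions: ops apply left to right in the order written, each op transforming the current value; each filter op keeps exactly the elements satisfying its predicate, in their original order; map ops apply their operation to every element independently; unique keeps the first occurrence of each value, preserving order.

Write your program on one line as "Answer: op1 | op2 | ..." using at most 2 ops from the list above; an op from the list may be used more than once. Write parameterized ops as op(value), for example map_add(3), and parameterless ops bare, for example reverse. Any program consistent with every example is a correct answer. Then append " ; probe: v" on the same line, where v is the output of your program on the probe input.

map_neg | filter_even ; probe: [-50, 4, 30]

Check, running the answer program on each example:
  [31, -32, 37, -49, -38, 4] -> [-31, 32, -37, 49, 38, -4] -> [32, 38, -4]
  [-8, -34, -17] -> [8, 34, 17] -> [8, 34]
  [-12, 41, -38, -9, -31, 32, 35, -36, -18, 40] -> [12, -41, 38, 9, 31, -32, -35, 36, 18, -40] -> [12, 38, -32, 36, 18, -40]
  probe: [50, -4, -11, -1, -30] -> [-50, 4, 11, 1, 30] -> [-50, 4, 30]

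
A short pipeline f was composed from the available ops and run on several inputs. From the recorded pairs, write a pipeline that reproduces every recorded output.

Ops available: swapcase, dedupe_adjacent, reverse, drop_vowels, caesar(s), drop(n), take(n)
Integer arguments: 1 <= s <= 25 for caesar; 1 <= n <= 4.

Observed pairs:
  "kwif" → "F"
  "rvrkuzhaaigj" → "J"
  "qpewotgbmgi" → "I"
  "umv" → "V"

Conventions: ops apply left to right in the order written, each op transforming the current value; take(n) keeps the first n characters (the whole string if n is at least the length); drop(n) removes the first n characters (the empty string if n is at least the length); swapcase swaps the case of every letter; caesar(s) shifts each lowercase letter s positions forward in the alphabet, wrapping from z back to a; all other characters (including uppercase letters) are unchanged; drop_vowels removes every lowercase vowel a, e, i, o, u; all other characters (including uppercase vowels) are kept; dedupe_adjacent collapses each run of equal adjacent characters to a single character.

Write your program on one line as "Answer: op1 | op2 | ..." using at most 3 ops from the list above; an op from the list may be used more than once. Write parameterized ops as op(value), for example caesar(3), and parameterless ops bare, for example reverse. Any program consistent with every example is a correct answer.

reverse | take(1) | swapcase

Check, running the answer program on each example:
  "kwif" -> "fiwk" -> "f" -> "F"
  "rvrkuzhaaigj" -> "jgiaahzukrvr" -> "j" -> "J"
  "qpewotgbmgi" -> "igmbgtowepq" -> "i" -> "I"
  "umv" -> "vmu" -> "v" -> "V"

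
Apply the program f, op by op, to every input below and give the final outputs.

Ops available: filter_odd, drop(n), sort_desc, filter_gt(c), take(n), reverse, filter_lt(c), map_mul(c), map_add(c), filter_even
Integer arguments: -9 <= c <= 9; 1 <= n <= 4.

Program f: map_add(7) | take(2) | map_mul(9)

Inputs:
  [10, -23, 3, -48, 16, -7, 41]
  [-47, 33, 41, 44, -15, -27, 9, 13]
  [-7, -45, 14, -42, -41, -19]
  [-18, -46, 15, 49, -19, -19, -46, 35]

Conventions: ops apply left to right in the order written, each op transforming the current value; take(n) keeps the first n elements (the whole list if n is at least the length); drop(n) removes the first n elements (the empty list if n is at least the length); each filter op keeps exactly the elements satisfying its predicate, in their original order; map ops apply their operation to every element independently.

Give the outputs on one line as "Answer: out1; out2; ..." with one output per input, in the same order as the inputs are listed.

Execution, op by op:
  [10, -23, 3, -48, 16, -7, 41] -> [17, -16, 10, -41, 23, 0, 48] -> [17, -16] -> [153, -144]
  [-47, 33, 41, 44, -15, -27, 9, 13] -> [-40, 40, 48, 51, -8, -20, 16, 20] -> [-40, 40] -> [-360, 360]
  [-7, -45, 14, -42, -41, -19] -> [0, -38, 21, -35, -34, -12] -> [0, -38] -> [0, -342]
  [-18, -46, 15, 49, -19, -19, -46, 35] -> [-11, -39, 22, 56, -12, -12, -39, 42] -> [-11, -39] -> [-99, -351]

[153, -144]; [-360, 360]; [0, -342]; [-99, -351]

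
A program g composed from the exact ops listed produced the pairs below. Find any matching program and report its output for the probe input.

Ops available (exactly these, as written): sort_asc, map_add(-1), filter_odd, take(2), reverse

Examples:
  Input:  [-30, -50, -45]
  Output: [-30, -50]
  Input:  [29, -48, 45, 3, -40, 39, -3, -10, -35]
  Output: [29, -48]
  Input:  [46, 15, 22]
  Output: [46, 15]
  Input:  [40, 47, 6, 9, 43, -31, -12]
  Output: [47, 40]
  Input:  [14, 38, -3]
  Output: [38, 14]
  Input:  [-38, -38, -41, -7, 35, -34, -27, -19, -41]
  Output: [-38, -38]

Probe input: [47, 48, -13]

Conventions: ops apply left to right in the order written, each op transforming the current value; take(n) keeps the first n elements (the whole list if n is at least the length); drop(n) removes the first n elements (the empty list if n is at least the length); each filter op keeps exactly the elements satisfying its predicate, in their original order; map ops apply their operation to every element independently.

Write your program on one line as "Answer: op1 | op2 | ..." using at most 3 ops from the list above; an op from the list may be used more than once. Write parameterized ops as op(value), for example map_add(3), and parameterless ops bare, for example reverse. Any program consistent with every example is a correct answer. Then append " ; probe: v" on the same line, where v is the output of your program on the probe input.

take(2) | sort_asc | reverse ; probe: [48, 47]

Check, running the answer program on each example:
  [-30, -50, -45] -> [-30, -50] -> [-50, -30] -> [-30, -50]
  [29, -48, 45, 3, -40, 39, -3, -10, -35] -> [29, -48] -> [-48, 29] -> [29, -48]
  [46, 15, 22] -> [46, 15] -> [15, 46] -> [46, 15]
  [40, 47, 6, 9, 43, -31, -12] -> [40, 47] -> [40, 47] -> [47, 40]
  [14, 38, -3] -> [14, 38] -> [14, 38] -> [38, 14]
  [-38, -38, -41, -7, 35, -34, -27, -19, -41] -> [-38, -38] -> [-38, -38] -> [-38, -38]
  probe: [47, 48, -13] -> [47, 48] -> [47, 48] -> [48, 47]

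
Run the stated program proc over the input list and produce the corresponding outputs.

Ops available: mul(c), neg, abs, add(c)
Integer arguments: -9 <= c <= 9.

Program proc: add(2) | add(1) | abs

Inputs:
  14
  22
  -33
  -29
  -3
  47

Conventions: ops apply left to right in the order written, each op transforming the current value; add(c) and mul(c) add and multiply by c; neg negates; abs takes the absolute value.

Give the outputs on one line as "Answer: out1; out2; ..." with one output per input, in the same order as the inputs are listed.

17; 25; 30; 26; 0; 50

Execution, op by op:
  14 -> 16 -> 17 -> 17
  22 -> 24 -> 25 -> 25
  -33 -> -31 -> -30 -> 30
  -29 -> -27 -> -26 -> 26
  -3 -> -1 -> 0 -> 0
  47 -> 49 -> 50 -> 50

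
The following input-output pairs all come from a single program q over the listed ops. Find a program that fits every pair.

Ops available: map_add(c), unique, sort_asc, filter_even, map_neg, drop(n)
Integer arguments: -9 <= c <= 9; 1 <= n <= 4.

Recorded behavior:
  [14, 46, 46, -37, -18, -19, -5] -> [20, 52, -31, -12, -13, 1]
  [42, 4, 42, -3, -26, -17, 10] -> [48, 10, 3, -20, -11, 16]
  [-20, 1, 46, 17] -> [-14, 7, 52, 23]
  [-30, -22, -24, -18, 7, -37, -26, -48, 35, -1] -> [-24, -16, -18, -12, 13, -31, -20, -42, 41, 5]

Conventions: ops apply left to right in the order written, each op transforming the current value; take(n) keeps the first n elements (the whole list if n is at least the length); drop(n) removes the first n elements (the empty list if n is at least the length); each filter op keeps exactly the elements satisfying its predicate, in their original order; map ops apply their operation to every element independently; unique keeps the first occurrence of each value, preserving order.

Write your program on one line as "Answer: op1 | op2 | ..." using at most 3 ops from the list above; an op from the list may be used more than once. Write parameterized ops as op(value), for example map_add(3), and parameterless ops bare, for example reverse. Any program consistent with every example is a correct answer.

unique | map_add(-3) | map_add(9)

Check, running the answer program on each example:
  [14, 46, 46, -37, -18, -19, -5] -> [14, 46, -37, -18, -19, -5] -> [11, 43, -40, -21, -22, -8] -> [20, 52, -31, -12, -13, 1]
  [42, 4, 42, -3, -26, -17, 10] -> [42, 4, -3, -26, -17, 10] -> [39, 1, -6, -29, -20, 7] -> [48, 10, 3, -20, -11, 16]
  [-20, 1, 46, 17] -> [-20, 1, 46, 17] -> [-23, -2, 43, 14] -> [-14, 7, 52, 23]
  [-30, -22, -24, -18, 7, -37, -26, -48, 35, -1] -> [-30, -22, -24, -18, 7, -37, -26, -48, 35, -1] -> [-33, -25, -27, -21, 4, -40, -29, -51, 32, -4] -> [-24, -16, -18, -12, 13, -31, -20, -42, 41, 5]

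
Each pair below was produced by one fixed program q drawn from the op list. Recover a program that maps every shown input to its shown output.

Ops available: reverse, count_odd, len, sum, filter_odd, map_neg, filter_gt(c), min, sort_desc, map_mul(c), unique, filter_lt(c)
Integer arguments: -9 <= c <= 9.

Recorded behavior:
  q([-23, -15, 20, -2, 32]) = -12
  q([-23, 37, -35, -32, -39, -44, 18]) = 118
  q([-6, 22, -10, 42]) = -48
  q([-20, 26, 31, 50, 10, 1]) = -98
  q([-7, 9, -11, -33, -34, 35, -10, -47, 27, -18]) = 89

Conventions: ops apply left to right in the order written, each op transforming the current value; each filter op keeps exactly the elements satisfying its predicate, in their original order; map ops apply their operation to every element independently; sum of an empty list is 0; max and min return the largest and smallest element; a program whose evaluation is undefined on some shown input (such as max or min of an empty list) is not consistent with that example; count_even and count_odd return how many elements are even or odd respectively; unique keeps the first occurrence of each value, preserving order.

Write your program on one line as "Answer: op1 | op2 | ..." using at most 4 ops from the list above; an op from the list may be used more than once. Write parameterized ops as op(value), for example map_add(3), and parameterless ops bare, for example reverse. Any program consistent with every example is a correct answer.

sort_desc | map_neg | sum

Check, running the answer program on each example:
  [-23, -15, 20, -2, 32] -> [32, 20, -2, -15, -23] -> [-32, -20, 2, 15, 23] -> -12
  [-23, 37, -35, -32, -39, -44, 18] -> [37, 18, -23, -32, -35, -39, -44] -> [-37, -18, 23, 32, 35, 39, 44] -> 118
  [-6, 22, -10, 42] -> [42, 22, -6, -10] -> [-42, -22, 6, 10] -> -48
  [-20, 26, 31, 50, 10, 1] -> [50, 31, 26, 10, 1, -20] -> [-50, -31, -26, -10, -1, 20] -> -98
  [-7, 9, -11, -33, -34, 35, -10, -47, 27, -18] -> [35, 27, 9, -7, -10, -11, -18, -33, -34, -47] -> [-35, -27, -9, 7, 10, 11, 18, 33, 34, 47] -> 89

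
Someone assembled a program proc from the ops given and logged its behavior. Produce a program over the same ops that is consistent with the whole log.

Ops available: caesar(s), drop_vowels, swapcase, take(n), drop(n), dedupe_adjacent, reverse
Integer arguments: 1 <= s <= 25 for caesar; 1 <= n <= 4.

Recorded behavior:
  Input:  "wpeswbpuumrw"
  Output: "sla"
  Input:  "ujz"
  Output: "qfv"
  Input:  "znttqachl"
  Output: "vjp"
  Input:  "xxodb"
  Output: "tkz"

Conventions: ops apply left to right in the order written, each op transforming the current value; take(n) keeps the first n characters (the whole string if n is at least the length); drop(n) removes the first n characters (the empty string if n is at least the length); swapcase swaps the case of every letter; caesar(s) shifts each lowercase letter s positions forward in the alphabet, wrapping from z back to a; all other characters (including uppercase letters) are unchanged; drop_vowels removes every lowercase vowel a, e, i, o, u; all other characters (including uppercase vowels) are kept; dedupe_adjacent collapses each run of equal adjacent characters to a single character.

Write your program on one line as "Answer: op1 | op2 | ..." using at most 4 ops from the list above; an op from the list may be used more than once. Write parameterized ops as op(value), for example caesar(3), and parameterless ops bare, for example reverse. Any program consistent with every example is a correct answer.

caesar(22) | dedupe_adjacent | take(4) | take(3)

Check, running the answer program on each example:
  "wpeswbpuumrw" -> "slaosxlqqins" -> "slaosxlqins" -> "slao" -> "sla"
  "ujz" -> "qfv" -> "qfv" -> "qfv" -> "qfv"
  "znttqachl" -> "vjppmwydh" -> "vjpmwydh" -> "vjpm" -> "vjp"
  "xxodb" -> "ttkzx" -> "tkzx" -> "tkzx" -> "tkz"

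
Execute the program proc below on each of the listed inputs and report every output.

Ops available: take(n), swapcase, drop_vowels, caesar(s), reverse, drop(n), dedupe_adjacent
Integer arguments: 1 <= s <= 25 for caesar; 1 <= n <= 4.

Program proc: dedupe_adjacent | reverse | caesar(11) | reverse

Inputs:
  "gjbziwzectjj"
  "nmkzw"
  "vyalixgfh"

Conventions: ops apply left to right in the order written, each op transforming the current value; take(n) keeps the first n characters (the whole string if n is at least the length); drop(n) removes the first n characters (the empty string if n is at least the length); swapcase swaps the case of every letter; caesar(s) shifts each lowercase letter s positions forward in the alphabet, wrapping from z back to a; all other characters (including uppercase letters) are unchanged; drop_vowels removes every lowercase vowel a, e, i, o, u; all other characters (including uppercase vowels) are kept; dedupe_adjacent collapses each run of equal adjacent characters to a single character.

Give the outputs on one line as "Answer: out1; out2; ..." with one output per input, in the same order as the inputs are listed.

Execution, op by op:
  "gjbziwzectjj" -> "gjbziwzectj" -> "jtcezwizbjg" -> "uenpkhtkmur" -> "rumkthkpneu"
  "nmkzw" -> "nmkzw" -> "wzkmn" -> "hkvxy" -> "yxvkh"
  "vyalixgfh" -> "vyalixgfh" -> "hfgxilayv" -> "sqritwljg" -> "gjlwtirqs"

"rumkthkpneu"; "yxvkh"; "gjlwtirqs"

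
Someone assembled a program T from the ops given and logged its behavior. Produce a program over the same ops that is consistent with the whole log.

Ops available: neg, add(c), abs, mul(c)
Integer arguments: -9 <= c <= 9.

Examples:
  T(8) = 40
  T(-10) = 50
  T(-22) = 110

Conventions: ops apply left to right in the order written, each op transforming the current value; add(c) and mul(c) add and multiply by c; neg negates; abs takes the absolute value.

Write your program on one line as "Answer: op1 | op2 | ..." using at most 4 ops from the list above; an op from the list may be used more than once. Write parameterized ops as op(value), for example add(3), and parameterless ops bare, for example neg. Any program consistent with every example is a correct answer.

abs | mul(-5) | neg

Check, running the answer program on each example:
  8 -> 8 -> -40 -> 40
  -10 -> 10 -> -50 -> 50
  -22 -> 22 -> -110 -> 110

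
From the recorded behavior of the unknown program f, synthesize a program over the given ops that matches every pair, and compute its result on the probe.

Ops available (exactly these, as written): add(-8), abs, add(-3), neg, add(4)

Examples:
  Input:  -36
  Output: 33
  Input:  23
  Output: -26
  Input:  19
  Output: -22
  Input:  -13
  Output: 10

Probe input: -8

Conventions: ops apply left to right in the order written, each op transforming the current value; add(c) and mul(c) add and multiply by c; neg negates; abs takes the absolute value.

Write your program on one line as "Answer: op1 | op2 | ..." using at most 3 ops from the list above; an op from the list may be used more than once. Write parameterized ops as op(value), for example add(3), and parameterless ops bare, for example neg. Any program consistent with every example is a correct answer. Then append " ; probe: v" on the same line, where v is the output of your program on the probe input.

neg | add(-3) ; probe: 5

Check, running the answer program on each example:
  -36 -> 36 -> 33
  23 -> -23 -> -26
  19 -> -19 -> -22
  -13 -> 13 -> 10
  probe: -8 -> 8 -> 5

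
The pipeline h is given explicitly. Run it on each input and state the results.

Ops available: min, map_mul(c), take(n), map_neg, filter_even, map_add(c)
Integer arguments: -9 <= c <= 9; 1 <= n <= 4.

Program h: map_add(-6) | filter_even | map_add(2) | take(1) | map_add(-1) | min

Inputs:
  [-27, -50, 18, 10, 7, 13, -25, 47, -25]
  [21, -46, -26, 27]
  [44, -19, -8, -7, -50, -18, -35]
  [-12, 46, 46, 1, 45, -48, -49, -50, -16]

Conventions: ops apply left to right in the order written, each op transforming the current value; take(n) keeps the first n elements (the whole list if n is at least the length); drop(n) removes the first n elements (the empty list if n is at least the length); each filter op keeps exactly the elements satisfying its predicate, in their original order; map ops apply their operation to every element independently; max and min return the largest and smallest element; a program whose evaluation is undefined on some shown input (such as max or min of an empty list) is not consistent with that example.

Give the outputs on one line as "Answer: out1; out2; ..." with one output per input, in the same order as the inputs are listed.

-55; -51; 39; -17

Execution, op by op:
  [-27, -50, 18, 10, 7, 13, -25, 47, -25] -> [-33, -56, 12, 4, 1, 7, -31, 41, -31] -> [-56, 12, 4] -> [-54, 14, 6] -> [-54] -> [-55] -> -55
  [21, -46, -26, 27] -> [15, -52, -32, 21] -> [-52, -32] -> [-50, -30] -> [-50] -> [-51] -> -51
  [44, -19, -8, -7, -50, -18, -35] -> [38, -25, -14, -13, -56, -24, -41] -> [38, -14, -56, -24] -> [40, -12, -54, -22] -> [40] -> [39] -> 39
  [-12, 46, 46, 1, 45, -48, -49, -50, -16] -> [-18, 40, 40, -5, 39, -54, -55, -56, -22] -> [-18, 40, 40, -54, -56, -22] -> [-16, 42, 42, -52, -54, -20] -> [-16] -> [-17] -> -17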